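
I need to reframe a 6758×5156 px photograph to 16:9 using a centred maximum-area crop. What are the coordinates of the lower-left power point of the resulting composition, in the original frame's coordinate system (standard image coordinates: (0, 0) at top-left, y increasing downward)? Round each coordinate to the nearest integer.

6758/5156 < 16/9, so the 16:9 crop keeps the full width 6758 and trims height to 6758 × 9/16 = 3801.38 px.
Top offset = (5156 − 3801.38)/2 = 677.31 px; left offset = 0.
Lower-left is one-third across and two-thirds down within the crop:
x = 0.00 + 1 × 6758.00/3 ≈ 2253; y = 677.31 + 2 × 3801.38/3 ≈ 3212.

(2253, 3212)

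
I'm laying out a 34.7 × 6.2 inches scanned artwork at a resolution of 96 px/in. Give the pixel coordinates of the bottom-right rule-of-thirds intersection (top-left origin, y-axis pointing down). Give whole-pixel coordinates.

x = 2221 px, y = 397 px

In pixels the canvas is 34.7 × 96 = 3331.2 wide and 6.2 × 96 = 595.2 tall.
The bottom-right point is two-thirds across and two-thirds down:
x = 2 × 3331.2/3 ≈ 2221; y = 2 × 595.2/3 ≈ 397.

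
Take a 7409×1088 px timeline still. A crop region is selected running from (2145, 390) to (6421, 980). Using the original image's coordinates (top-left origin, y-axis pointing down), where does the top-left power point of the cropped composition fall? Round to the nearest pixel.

Crop width = 6421 − 2145 = 4276 px; one third is 1425.33 px.
Crop height = 980 − 390 = 590 px; one third is 196.67 px.
The top-left point is one-third across and one-third down within the crop:
x = 2145 + 1 × 1425.33 ≈ 3570; y = 390 + 1 × 196.67 ≈ 587.

x = 3570 px, y = 587 px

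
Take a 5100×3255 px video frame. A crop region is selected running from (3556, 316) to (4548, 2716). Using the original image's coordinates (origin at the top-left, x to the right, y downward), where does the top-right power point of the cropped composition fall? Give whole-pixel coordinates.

Crop width = 4548 − 3556 = 992 px; one third is 330.67 px.
Crop height = 2716 − 316 = 2400 px; one third is 800.00 px.
The top-right point is two-thirds across and one-third down within the crop:
x = 3556 + 2 × 330.67 ≈ 4217; y = 316 + 1 × 800.00 ≈ 1116.

x = 4217 px, y = 1116 px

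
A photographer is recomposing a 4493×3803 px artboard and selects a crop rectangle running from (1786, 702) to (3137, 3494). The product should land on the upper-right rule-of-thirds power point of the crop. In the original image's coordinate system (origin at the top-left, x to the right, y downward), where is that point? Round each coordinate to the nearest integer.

Crop width = 3137 − 1786 = 1351 px; one third is 450.33 px.
Crop height = 3494 − 702 = 2792 px; one third is 930.67 px.
The upper-right point is two-thirds across and one-third down within the crop:
x = 1786 + 2 × 450.33 ≈ 2687; y = 702 + 1 × 930.67 ≈ 1633.

(2687, 1633)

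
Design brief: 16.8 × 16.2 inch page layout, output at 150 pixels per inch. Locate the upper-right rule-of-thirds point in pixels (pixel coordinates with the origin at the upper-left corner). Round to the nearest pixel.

(1680, 810)

In pixels the canvas is 16.8 × 150 = 2520 wide and 16.2 × 150 = 2430 tall.
The upper-right point is two-thirds across and one-third down:
x = 2 × 2520/3 ≈ 1680; y = 1 × 2430/3 ≈ 810.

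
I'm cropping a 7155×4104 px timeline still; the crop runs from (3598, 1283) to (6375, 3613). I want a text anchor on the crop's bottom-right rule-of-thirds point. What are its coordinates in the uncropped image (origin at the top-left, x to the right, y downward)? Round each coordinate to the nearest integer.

(5449, 2836)

Crop width = 6375 − 3598 = 2777 px; one third is 925.67 px.
Crop height = 3613 − 1283 = 2330 px; one third is 776.67 px.
The bottom-right point is two-thirds across and two-thirds down within the crop:
x = 3598 + 2 × 925.67 ≈ 5449; y = 1283 + 2 × 776.67 ≈ 2836.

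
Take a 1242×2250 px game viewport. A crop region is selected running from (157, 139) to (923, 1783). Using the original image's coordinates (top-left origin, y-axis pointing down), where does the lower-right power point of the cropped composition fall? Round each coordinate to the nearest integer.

Crop width = 923 − 157 = 766 px; one third is 255.33 px.
Crop height = 1783 − 139 = 1644 px; one third is 548.00 px.
The lower-right point is two-thirds across and two-thirds down within the crop:
x = 157 + 2 × 255.33 ≈ 668; y = 139 + 2 × 548.00 ≈ 1235.

(668, 1235)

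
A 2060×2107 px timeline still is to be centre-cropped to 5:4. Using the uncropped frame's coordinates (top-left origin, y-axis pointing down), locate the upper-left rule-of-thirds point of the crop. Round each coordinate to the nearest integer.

x = 687 px, y = 779 px

2060/2107 < 5/4, so the 5:4 crop keeps the full width 2060 and trims height to 2060 × 4/5 = 1648.00 px.
Top offset = (2107 − 1648.00)/2 = 229.50 px; left offset = 0.
Upper-left is one-third across and one-third down within the crop:
x = 0.00 + 1 × 2060.00/3 ≈ 687; y = 229.50 + 1 × 1648.00/3 ≈ 779.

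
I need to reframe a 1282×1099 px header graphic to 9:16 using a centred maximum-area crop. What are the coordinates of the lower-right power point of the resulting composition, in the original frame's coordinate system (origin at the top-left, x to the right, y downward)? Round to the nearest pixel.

x = 744 px, y = 733 px

1282/1099 > 9/16, so the 9:16 crop keeps the full height 1099 and trims width to 1099 × 9/16 = 618.19 px.
Left offset = (1282 − 618.19)/2 = 331.91 px; top offset = 0.
Lower-right is two-thirds across and two-thirds down within the crop:
x = 331.91 + 2 × 618.19/3 ≈ 744; y = 0.00 + 2 × 1099.00/3 ≈ 733.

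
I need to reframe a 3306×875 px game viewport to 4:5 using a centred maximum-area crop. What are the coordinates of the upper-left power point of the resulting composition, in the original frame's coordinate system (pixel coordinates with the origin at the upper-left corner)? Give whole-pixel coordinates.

3306/875 > 4/5, so the 4:5 crop keeps the full height 875 and trims width to 875 × 4/5 = 700.00 px.
Left offset = (3306 − 700.00)/2 = 1303.00 px; top offset = 0.
Upper-left is one-third across and one-third down within the crop:
x = 1303.00 + 1 × 700.00/3 ≈ 1536; y = 0.00 + 1 × 875.00/3 ≈ 292.

x = 1536 px, y = 292 px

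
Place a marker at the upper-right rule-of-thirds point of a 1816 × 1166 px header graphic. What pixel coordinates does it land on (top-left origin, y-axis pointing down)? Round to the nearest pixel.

x = 1211 px, y = 389 px

The upper-right point sits two-thirds of the way across and one-third of the way down.
x = 2 × 1816/3 ≈ 1211; y = 1 × 1166/3 ≈ 389.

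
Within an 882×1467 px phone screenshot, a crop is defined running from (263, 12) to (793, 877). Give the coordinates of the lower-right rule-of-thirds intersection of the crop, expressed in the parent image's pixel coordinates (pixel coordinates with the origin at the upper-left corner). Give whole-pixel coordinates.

x = 616 px, y = 589 px

Crop width = 793 − 263 = 530 px; one third is 176.67 px.
Crop height = 877 − 12 = 865 px; one third is 288.33 px.
The lower-right point is two-thirds across and two-thirds down within the crop:
x = 263 + 2 × 176.67 ≈ 616; y = 12 + 2 × 288.33 ≈ 589.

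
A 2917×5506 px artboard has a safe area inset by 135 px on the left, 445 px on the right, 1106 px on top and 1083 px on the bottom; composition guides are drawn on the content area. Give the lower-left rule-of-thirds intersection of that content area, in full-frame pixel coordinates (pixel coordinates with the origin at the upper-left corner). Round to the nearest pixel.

(914, 3317)

Content width = 2917 − 135 − 445 = 2337 px; content height = 5506 − 1106 − 1083 = 3317 px.
Lower-left is one-third across and two-thirds down within the content area.
x = 135 + 1 × 2337/3 = 135 + 779.00 ≈ 914
y = 1106 + 2 × 3317/3 = 1106 + 2211.33 ≈ 3317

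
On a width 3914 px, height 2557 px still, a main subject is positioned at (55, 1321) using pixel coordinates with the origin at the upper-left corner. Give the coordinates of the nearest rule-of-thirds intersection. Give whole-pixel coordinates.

x = 1305 px, y = 1705 px

Third lines: x ∈ {1305, 2609}, y ∈ {852, 1705}.
55 is closer to x = 1305; 1321 is closer to y = 1705.
So the nearest intersection is the lower-left power point.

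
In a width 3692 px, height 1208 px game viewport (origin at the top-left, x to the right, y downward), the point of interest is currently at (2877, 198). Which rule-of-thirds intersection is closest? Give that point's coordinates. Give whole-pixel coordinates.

x = 2461 px, y = 403 px

Third lines: x ∈ {1231, 2461}, y ∈ {403, 805}.
2877 is closer to x = 2461; 198 is closer to y = 403.
So the nearest intersection is the upper-right power point.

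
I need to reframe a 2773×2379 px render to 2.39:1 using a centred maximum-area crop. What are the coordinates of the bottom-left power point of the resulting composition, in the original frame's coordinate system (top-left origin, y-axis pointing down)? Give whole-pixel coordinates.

(924, 1383)

2773/2379 < 2.39/1, so the 2.39:1 crop keeps the full width 2773 and trims height to 2773 × 1/2.39 = 1160.25 px.
Top offset = (2379 − 1160.25)/2 = 609.37 px; left offset = 0.
Bottom-left is one-third across and two-thirds down within the crop:
x = 0.00 + 1 × 2773.00/3 ≈ 924; y = 609.37 + 2 × 1160.25/3 ≈ 1383.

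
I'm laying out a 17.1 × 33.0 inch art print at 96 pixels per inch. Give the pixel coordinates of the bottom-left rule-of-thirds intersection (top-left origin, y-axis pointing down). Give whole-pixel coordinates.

x = 547 px, y = 2112 px

In pixels the canvas is 17.1 × 96 = 1641.6 wide and 33.0 × 96 = 3168 tall.
The bottom-left point is one-third across and two-thirds down:
x = 1 × 1641.6/3 ≈ 547; y = 2 × 3168/3 ≈ 2112.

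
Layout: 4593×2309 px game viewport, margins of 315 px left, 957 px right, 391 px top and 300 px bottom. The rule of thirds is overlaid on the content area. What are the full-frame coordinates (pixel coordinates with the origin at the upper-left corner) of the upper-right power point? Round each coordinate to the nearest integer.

Content width = 4593 − 315 − 957 = 3321 px; content height = 2309 − 391 − 300 = 1618 px.
Upper-right is two-thirds across and one-third down within the content area.
x = 315 + 2 × 3321/3 = 315 + 2214.00 ≈ 2529
y = 391 + 1 × 1618/3 = 391 + 539.33 ≈ 930

x = 2529 px, y = 930 px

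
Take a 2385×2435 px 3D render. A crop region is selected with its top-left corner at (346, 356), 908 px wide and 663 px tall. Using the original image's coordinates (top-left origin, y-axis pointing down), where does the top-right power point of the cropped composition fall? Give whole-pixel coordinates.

(951, 577)

One third of the crop width 908 is 302.67 px.
One third of the crop height 663 is 221.00 px.
The top-right point is two-thirds across and one-third down within the crop:
x = 346 + 2 × 302.67 ≈ 951; y = 356 + 1 × 221.00 ≈ 577.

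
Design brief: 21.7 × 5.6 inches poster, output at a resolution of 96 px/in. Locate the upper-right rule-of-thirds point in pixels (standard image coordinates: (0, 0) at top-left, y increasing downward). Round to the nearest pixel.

In pixels the canvas is 21.7 × 96 = 2083.2 wide and 5.6 × 96 = 537.6 tall.
The upper-right point is two-thirds across and one-third down:
x = 2 × 2083.2/3 ≈ 1389; y = 1 × 537.6/3 ≈ 179.

(1389, 179)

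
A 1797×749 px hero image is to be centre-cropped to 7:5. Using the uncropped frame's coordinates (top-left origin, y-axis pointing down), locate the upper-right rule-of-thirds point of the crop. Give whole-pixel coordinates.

1797/749 > 7/5, so the 7:5 crop keeps the full height 749 and trims width to 749 × 7/5 = 1048.60 px.
Left offset = (1797 − 1048.60)/2 = 374.20 px; top offset = 0.
Upper-right is two-thirds across and one-third down within the crop:
x = 374.20 + 2 × 1048.60/3 ≈ 1073; y = 0.00 + 1 × 749.00/3 ≈ 250.

x = 1073 px, y = 250 px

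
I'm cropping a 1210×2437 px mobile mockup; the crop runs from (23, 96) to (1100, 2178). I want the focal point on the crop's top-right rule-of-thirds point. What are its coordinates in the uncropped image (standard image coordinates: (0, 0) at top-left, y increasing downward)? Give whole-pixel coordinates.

Crop width = 1100 − 23 = 1077 px; one third is 359.00 px.
Crop height = 2178 − 96 = 2082 px; one third is 694.00 px.
The top-right point is two-thirds across and one-third down within the crop:
x = 23 + 2 × 359.00 ≈ 741; y = 96 + 1 × 694.00 ≈ 790.

x = 741 px, y = 790 px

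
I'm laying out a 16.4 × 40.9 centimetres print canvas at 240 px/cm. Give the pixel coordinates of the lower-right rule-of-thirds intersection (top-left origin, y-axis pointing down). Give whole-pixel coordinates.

In pixels the canvas is 16.4 × 240 = 3936 wide and 40.9 × 240 = 9816 tall.
The lower-right point is two-thirds across and two-thirds down:
x = 2 × 3936/3 ≈ 2624; y = 2 × 9816/3 ≈ 6544.

x = 2624 px, y = 6544 px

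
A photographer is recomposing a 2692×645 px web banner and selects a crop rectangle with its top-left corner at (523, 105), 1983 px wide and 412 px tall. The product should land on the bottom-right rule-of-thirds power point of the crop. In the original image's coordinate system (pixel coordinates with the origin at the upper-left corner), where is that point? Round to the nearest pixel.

One third of the crop width 1983 is 661.00 px.
One third of the crop height 412 is 137.33 px.
The bottom-right point is two-thirds across and two-thirds down within the crop:
x = 523 + 2 × 661.00 ≈ 1845; y = 105 + 2 × 137.33 ≈ 380.

(1845, 380)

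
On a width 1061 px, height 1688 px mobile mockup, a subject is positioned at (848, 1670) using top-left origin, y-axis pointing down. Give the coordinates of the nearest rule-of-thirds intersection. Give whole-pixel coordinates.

(707, 1125)

Third lines: x ∈ {354, 707}, y ∈ {563, 1125}.
848 is closer to x = 707; 1670 is closer to y = 1125.
So the nearest intersection is the lower-right power point.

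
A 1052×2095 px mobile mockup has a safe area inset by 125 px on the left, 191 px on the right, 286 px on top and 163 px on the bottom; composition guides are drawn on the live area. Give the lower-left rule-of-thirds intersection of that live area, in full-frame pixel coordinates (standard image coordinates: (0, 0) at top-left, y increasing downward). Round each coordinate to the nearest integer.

(370, 1383)

Content width = 1052 − 125 − 191 = 736 px; content height = 2095 − 286 − 163 = 1646 px.
Lower-left is one-third across and two-thirds down within the live area.
x = 125 + 1 × 736/3 = 125 + 245.33 ≈ 370
y = 286 + 2 × 1646/3 = 286 + 1097.33 ≈ 1383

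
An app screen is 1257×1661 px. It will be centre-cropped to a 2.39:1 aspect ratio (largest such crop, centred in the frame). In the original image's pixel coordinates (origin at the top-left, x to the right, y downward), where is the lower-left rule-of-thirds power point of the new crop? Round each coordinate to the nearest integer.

x = 419 px, y = 918 px

1257/1661 < 2.39/1, so the 2.39:1 crop keeps the full width 1257 and trims height to 1257 × 1/2.39 = 525.94 px.
Top offset = (1661 − 525.94)/2 = 567.53 px; left offset = 0.
Lower-left is one-third across and two-thirds down within the crop:
x = 0.00 + 1 × 1257.00/3 ≈ 419; y = 567.53 + 2 × 525.94/3 ≈ 918.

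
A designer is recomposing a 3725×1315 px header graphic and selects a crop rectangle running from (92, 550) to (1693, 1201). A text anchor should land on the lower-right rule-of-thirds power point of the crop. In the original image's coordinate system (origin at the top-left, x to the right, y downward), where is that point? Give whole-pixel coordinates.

Crop width = 1693 − 92 = 1601 px; one third is 533.67 px.
Crop height = 1201 − 550 = 651 px; one third is 217.00 px.
The lower-right point is two-thirds across and two-thirds down within the crop:
x = 92 + 2 × 533.67 ≈ 1159; y = 550 + 2 × 217.00 ≈ 984.

(1159, 984)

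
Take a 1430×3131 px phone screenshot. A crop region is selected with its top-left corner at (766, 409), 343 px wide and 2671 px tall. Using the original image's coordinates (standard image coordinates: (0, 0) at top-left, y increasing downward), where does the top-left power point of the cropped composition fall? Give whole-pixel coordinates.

(880, 1299)

One third of the crop width 343 is 114.33 px.
One third of the crop height 2671 is 890.33 px.
The top-left point is one-third across and one-third down within the crop:
x = 766 + 1 × 114.33 ≈ 880; y = 409 + 1 × 890.33 ≈ 1299.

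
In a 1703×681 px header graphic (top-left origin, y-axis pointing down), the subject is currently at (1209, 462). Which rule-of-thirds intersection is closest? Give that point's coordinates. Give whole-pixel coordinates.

Third lines: x ∈ {568, 1135}, y ∈ {227, 454}.
1209 is closer to x = 1135; 462 is closer to y = 454.
So the nearest intersection is the lower-right power point.

x = 1135 px, y = 454 px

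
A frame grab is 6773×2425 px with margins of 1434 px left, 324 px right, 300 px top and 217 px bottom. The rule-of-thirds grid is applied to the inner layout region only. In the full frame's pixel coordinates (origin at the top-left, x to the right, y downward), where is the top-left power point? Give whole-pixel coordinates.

(3106, 936)

Content width = 6773 − 1434 − 324 = 5015 px; content height = 2425 − 300 − 217 = 1908 px.
Top-left is one-third across and one-third down within the inner layout region.
x = 1434 + 1 × 5015/3 = 1434 + 1671.67 ≈ 3106
y = 300 + 1 × 1908/3 = 300 + 636.00 ≈ 936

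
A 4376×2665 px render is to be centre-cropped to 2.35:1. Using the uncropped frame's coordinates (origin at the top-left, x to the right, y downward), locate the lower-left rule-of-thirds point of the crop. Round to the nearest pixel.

x = 1459 px, y = 1643 px

4376/2665 < 2.35/1, so the 2.35:1 crop keeps the full width 4376 and trims height to 4376 × 1/2.35 = 1862.13 px.
Top offset = (2665 − 1862.13)/2 = 401.44 px; left offset = 0.
Lower-left is one-third across and two-thirds down within the crop:
x = 0.00 + 1 × 4376.00/3 ≈ 1459; y = 401.44 + 2 × 1862.13/3 ≈ 1643.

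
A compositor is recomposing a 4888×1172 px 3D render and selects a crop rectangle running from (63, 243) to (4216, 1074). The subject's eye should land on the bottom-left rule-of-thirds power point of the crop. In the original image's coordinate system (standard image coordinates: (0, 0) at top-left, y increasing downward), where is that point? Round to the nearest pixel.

Crop width = 4216 − 63 = 4153 px; one third is 1384.33 px.
Crop height = 1074 − 243 = 831 px; one third is 277.00 px.
The bottom-left point is one-third across and two-thirds down within the crop:
x = 63 + 1 × 1384.33 ≈ 1447; y = 243 + 2 × 277.00 ≈ 797.

x = 1447 px, y = 797 px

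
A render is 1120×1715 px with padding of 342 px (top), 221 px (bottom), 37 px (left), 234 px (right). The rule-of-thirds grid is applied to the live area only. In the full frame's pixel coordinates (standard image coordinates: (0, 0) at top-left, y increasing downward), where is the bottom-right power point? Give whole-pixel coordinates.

(603, 1110)

Content width = 1120 − 37 − 234 = 849 px; content height = 1715 − 342 − 221 = 1152 px.
Bottom-right is two-thirds across and two-thirds down within the live area.
x = 37 + 2 × 849/3 = 37 + 566.00 ≈ 603
y = 342 + 2 × 1152/3 = 342 + 768.00 ≈ 1110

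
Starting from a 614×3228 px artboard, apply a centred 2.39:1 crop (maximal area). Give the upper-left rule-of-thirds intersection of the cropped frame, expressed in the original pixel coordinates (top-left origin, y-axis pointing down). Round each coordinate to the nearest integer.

x = 205 px, y = 1571 px

614/3228 < 2.39/1, so the 2.39:1 crop keeps the full width 614 and trims height to 614 × 1/2.39 = 256.90 px.
Top offset = (3228 − 256.90)/2 = 1485.55 px; left offset = 0.
Upper-left is one-third across and one-third down within the crop:
x = 0.00 + 1 × 614.00/3 ≈ 205; y = 1485.55 + 1 × 256.90/3 ≈ 1571.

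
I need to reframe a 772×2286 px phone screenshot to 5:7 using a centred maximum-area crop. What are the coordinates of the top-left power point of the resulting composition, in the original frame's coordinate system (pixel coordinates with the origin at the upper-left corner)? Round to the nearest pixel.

772/2286 < 5/7, so the 5:7 crop keeps the full width 772 and trims height to 772 × 7/5 = 1080.80 px.
Top offset = (2286 − 1080.80)/2 = 602.60 px; left offset = 0.
Top-left is one-third across and one-third down within the crop:
x = 0.00 + 1 × 772.00/3 ≈ 257; y = 602.60 + 1 × 1080.80/3 ≈ 963.

x = 257 px, y = 963 px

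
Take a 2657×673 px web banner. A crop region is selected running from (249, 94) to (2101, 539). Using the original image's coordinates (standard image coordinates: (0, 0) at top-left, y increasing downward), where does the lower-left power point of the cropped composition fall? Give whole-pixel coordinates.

Crop width = 2101 − 249 = 1852 px; one third is 617.33 px.
Crop height = 539 − 94 = 445 px; one third is 148.33 px.
The lower-left point is one-third across and two-thirds down within the crop:
x = 249 + 1 × 617.33 ≈ 866; y = 94 + 2 × 148.33 ≈ 391.

x = 866 px, y = 391 px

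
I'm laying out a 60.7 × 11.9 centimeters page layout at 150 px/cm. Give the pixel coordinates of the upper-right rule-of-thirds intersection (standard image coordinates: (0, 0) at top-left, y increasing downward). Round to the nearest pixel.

In pixels the canvas is 60.7 × 150 = 9105 wide and 11.9 × 150 = 1785 tall.
The upper-right point is two-thirds across and one-third down:
x = 2 × 9105/3 ≈ 6070; y = 1 × 1785/3 ≈ 595.

(6070, 595)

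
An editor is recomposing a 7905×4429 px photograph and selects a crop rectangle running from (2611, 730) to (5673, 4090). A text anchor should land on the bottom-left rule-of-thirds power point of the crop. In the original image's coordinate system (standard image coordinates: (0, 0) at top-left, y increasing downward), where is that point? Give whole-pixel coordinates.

(3632, 2970)

Crop width = 5673 − 2611 = 3062 px; one third is 1020.67 px.
Crop height = 4090 − 730 = 3360 px; one third is 1120.00 px.
The bottom-left point is one-third across and two-thirds down within the crop:
x = 2611 + 1 × 1020.67 ≈ 3632; y = 730 + 2 × 1120.00 ≈ 2970.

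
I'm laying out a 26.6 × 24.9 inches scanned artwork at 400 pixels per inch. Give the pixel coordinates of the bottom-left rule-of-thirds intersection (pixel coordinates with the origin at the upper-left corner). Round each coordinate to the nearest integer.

In pixels the canvas is 26.6 × 400 = 10640 wide and 24.9 × 400 = 9960 tall.
The bottom-left point is one-third across and two-thirds down:
x = 1 × 10640/3 ≈ 3547; y = 2 × 9960/3 ≈ 6640.

(3547, 6640)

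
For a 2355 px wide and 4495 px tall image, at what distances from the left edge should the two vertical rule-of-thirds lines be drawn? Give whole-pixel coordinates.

2355 / 3 = 785, so the vertical lines sit at one and two thirds of 2355.

x = 785 px and x = 1570 px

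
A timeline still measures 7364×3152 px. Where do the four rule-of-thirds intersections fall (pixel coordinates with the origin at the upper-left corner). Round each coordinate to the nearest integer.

One third of 7364 is 2454.67; one third of 3152 is 1050.67.
Vertical third lines at x = 2455 and x = 4909; horizontal third lines at y = 1051 and y = 2101.

(2455, 1051), (4909, 1051), (2455, 2101), (4909, 2101)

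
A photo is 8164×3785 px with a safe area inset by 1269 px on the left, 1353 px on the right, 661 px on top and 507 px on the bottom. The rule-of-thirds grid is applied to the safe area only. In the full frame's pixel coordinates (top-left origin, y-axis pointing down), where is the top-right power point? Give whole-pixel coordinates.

Content width = 8164 − 1269 − 1353 = 5542 px; content height = 3785 − 661 − 507 = 2617 px.
Top-right is two-thirds across and one-third down within the safe area.
x = 1269 + 2 × 5542/3 = 1269 + 3694.67 ≈ 4964
y = 661 + 1 × 2617/3 = 661 + 872.33 ≈ 1533

(4964, 1533)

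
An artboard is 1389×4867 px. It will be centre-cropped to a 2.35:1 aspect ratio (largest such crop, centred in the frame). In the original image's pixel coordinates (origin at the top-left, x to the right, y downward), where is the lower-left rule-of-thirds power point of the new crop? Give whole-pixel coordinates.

(463, 2532)

1389/4867 < 2.35/1, so the 2.35:1 crop keeps the full width 1389 and trims height to 1389 × 1/2.35 = 591.06 px.
Top offset = (4867 − 591.06)/2 = 2137.97 px; left offset = 0.
Lower-left is one-third across and two-thirds down within the crop:
x = 0.00 + 1 × 1389.00/3 ≈ 463; y = 2137.97 + 2 × 591.06/3 ≈ 2532.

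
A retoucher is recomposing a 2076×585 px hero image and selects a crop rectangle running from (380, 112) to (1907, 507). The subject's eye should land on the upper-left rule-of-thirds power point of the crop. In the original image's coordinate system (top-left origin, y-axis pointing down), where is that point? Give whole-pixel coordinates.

(889, 244)

Crop width = 1907 − 380 = 1527 px; one third is 509.00 px.
Crop height = 507 − 112 = 395 px; one third is 131.67 px.
The upper-left point is one-third across and one-third down within the crop:
x = 380 + 1 × 509.00 ≈ 889; y = 112 + 1 × 131.67 ≈ 244.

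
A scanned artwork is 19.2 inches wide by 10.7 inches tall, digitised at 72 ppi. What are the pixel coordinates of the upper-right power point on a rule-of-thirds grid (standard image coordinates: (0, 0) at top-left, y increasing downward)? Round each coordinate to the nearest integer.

x = 922 px, y = 257 px

In pixels the canvas is 19.2 × 72 = 1382.4 wide and 10.7 × 72 = 770.4 tall.
The upper-right point is two-thirds across and one-third down:
x = 2 × 1382.4/3 ≈ 922; y = 1 × 770.4/3 ≈ 257.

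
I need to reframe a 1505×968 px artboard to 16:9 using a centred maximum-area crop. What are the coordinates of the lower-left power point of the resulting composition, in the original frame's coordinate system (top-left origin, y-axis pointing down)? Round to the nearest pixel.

(502, 625)

1505/968 < 16/9, so the 16:9 crop keeps the full width 1505 and trims height to 1505 × 9/16 = 846.56 px.
Top offset = (968 − 846.56)/2 = 60.72 px; left offset = 0.
Lower-left is one-third across and two-thirds down within the crop:
x = 0.00 + 1 × 1505.00/3 ≈ 502; y = 60.72 + 2 × 846.56/3 ≈ 625.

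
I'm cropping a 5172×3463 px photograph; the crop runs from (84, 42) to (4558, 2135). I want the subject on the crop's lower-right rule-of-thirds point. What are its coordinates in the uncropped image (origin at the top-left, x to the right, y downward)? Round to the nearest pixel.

Crop width = 4558 − 84 = 4474 px; one third is 1491.33 px.
Crop height = 2135 − 42 = 2093 px; one third is 697.67 px.
The lower-right point is two-thirds across and two-thirds down within the crop:
x = 84 + 2 × 1491.33 ≈ 3067; y = 42 + 2 × 697.67 ≈ 1437.

(3067, 1437)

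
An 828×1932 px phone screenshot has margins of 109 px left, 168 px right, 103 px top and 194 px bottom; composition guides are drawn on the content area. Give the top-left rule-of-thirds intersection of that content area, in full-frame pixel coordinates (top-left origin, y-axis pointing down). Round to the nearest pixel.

(293, 648)

Content width = 828 − 109 − 168 = 551 px; content height = 1932 − 103 − 194 = 1635 px.
Top-left is one-third across and one-third down within the content area.
x = 109 + 1 × 551/3 = 109 + 183.67 ≈ 293
y = 103 + 1 × 1635/3 = 103 + 545.00 ≈ 648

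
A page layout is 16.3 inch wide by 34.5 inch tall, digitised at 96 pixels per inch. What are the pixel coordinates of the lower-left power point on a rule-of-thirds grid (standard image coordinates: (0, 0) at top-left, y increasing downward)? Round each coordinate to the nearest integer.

In pixels the canvas is 16.3 × 96 = 1564.8 wide and 34.5 × 96 = 3312 tall.
The lower-left point is one-third across and two-thirds down:
x = 1 × 1564.8/3 ≈ 522; y = 2 × 3312/3 ≈ 2208.

(522, 2208)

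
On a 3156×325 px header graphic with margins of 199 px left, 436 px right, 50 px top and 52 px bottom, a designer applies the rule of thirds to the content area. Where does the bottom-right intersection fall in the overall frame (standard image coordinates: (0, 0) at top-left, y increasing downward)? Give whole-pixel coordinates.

x = 1880 px, y = 199 px

Content width = 3156 − 199 − 436 = 2521 px; content height = 325 − 50 − 52 = 223 px.
Bottom-right is two-thirds across and two-thirds down within the content area.
x = 199 + 2 × 2521/3 = 199 + 1680.67 ≈ 1880
y = 50 + 2 × 223/3 = 50 + 148.67 ≈ 199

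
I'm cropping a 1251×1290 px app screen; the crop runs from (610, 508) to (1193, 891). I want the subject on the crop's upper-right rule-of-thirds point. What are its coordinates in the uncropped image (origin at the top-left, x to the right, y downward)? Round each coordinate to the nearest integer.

x = 999 px, y = 636 px

Crop width = 1193 − 610 = 583 px; one third is 194.33 px.
Crop height = 891 − 508 = 383 px; one third is 127.67 px.
The upper-right point is two-thirds across and one-third down within the crop:
x = 610 + 2 × 194.33 ≈ 999; y = 508 + 1 × 127.67 ≈ 636.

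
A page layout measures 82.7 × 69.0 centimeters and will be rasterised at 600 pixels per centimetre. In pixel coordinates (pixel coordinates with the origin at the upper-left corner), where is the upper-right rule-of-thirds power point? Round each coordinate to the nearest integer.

In pixels the canvas is 82.7 × 600 = 49620 wide and 69.0 × 600 = 41400 tall.
The upper-right point is two-thirds across and one-third down:
x = 2 × 49620/3 ≈ 33080; y = 1 × 41400/3 ≈ 13800.

x = 33080 px, y = 13800 px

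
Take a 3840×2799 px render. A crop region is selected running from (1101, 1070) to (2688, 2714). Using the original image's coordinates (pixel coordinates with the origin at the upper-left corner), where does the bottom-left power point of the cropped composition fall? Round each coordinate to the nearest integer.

x = 1630 px, y = 2166 px

Crop width = 2688 − 1101 = 1587 px; one third is 529.00 px.
Crop height = 2714 − 1070 = 1644 px; one third is 548.00 px.
The bottom-left point is one-third across and two-thirds down within the crop:
x = 1101 + 1 × 529.00 ≈ 1630; y = 1070 + 2 × 548.00 ≈ 2166.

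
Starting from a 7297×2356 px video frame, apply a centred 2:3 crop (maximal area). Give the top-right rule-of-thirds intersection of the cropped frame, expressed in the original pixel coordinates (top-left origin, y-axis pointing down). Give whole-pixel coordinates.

7297/2356 > 2/3, so the 2:3 crop keeps the full height 2356 and trims width to 2356 × 2/3 = 1570.67 px.
Left offset = (7297 − 1570.67)/2 = 2863.17 px; top offset = 0.
Top-right is two-thirds across and one-third down within the crop:
x = 2863.17 + 2 × 1570.67/3 ≈ 3910; y = 0.00 + 1 × 2356.00/3 ≈ 785.

x = 3910 px, y = 785 px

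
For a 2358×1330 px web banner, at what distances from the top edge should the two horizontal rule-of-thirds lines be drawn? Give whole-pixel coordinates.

1330 / 3 = 443.33, so the horizontal lines sit at one and two thirds of 1330.

y = 443 px and y = 887 px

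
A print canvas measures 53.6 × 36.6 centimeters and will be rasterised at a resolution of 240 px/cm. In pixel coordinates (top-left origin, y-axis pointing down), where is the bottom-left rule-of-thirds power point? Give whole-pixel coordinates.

In pixels the canvas is 53.6 × 240 = 12864 wide and 36.6 × 240 = 8784 tall.
The bottom-left point is one-third across and two-thirds down:
x = 1 × 12864/3 ≈ 4288; y = 2 × 8784/3 ≈ 5856.

x = 4288 px, y = 5856 px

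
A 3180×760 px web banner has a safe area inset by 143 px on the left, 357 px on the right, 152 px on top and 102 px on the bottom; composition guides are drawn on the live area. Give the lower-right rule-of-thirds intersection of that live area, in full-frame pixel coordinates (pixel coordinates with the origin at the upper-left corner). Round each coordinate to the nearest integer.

Content width = 3180 − 143 − 357 = 2680 px; content height = 760 − 152 − 102 = 506 px.
Lower-right is two-thirds across and two-thirds down within the live area.
x = 143 + 2 × 2680/3 = 143 + 1786.67 ≈ 1930
y = 152 + 2 × 506/3 = 152 + 337.33 ≈ 489

(1930, 489)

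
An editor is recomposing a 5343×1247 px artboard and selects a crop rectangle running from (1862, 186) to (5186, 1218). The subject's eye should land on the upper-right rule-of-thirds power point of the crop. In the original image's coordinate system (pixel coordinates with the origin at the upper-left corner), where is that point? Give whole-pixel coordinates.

x = 4078 px, y = 530 px

Crop width = 5186 − 1862 = 3324 px; one third is 1108.00 px.
Crop height = 1218 − 186 = 1032 px; one third is 344.00 px.
The upper-right point is two-thirds across and one-third down within the crop:
x = 1862 + 2 × 1108.00 ≈ 4078; y = 186 + 1 × 344.00 ≈ 530.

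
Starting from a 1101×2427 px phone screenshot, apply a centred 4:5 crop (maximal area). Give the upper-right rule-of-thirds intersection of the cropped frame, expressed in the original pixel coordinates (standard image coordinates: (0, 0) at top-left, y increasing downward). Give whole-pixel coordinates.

1101/2427 < 4/5, so the 4:5 crop keeps the full width 1101 and trims height to 1101 × 5/4 = 1376.25 px.
Top offset = (2427 − 1376.25)/2 = 525.38 px; left offset = 0.
Upper-right is two-thirds across and one-third down within the crop:
x = 0.00 + 2 × 1101.00/3 ≈ 734; y = 525.38 + 1 × 1376.25/3 ≈ 984.

x = 734 px, y = 984 px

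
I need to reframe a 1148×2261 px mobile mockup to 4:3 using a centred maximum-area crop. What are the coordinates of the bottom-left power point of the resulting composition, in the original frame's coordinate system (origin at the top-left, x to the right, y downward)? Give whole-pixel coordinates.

1148/2261 < 4/3, so the 4:3 crop keeps the full width 1148 and trims height to 1148 × 3/4 = 861.00 px.
Top offset = (2261 − 861.00)/2 = 700.00 px; left offset = 0.
Bottom-left is one-third across and two-thirds down within the crop:
x = 0.00 + 1 × 1148.00/3 ≈ 383; y = 700.00 + 2 × 861.00/3 ≈ 1274.

x = 383 px, y = 1274 px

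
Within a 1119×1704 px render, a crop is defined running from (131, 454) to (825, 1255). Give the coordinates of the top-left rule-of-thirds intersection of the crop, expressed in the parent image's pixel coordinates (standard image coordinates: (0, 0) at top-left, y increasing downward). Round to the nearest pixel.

Crop width = 825 − 131 = 694 px; one third is 231.33 px.
Crop height = 1255 − 454 = 801 px; one third is 267.00 px.
The top-left point is one-third across and one-third down within the crop:
x = 131 + 1 × 231.33 ≈ 362; y = 454 + 1 × 267.00 ≈ 721.

x = 362 px, y = 721 px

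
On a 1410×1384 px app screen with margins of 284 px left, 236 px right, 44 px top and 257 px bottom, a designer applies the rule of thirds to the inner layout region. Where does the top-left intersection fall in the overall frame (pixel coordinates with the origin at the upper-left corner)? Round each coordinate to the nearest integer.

Content width = 1410 − 284 − 236 = 890 px; content height = 1384 − 44 − 257 = 1083 px.
Top-left is one-third across and one-third down within the inner layout region.
x = 284 + 1 × 890/3 = 284 + 296.67 ≈ 581
y = 44 + 1 × 1083/3 = 44 + 361.00 ≈ 405

x = 581 px, y = 405 px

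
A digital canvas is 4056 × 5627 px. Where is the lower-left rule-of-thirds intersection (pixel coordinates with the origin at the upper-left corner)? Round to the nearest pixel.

(1352, 3751)

The lower-left point sits one-third of the way across and two-thirds of the way down.
x = 1 × 4056/3 ≈ 1352; y = 2 × 5627/3 ≈ 3751.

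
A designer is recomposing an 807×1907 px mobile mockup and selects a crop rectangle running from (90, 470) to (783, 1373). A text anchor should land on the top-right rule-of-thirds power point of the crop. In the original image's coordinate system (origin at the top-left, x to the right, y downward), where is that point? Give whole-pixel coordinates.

Crop width = 783 − 90 = 693 px; one third is 231.00 px.
Crop height = 1373 − 470 = 903 px; one third is 301.00 px.
The top-right point is two-thirds across and one-third down within the crop:
x = 90 + 2 × 231.00 ≈ 552; y = 470 + 1 × 301.00 ≈ 771.

x = 552 px, y = 771 px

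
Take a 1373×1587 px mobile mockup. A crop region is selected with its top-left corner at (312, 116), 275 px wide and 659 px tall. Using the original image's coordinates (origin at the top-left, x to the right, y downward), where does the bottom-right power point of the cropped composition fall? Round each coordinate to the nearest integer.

One third of the crop width 275 is 91.67 px.
One third of the crop height 659 is 219.67 px.
The bottom-right point is two-thirds across and two-thirds down within the crop:
x = 312 + 2 × 91.67 ≈ 495; y = 116 + 2 × 219.67 ≈ 555.

x = 495 px, y = 555 px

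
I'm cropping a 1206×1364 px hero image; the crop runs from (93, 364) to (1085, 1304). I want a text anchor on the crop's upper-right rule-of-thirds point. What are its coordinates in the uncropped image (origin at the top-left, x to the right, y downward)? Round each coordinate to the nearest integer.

Crop width = 1085 − 93 = 992 px; one third is 330.67 px.
Crop height = 1304 − 364 = 940 px; one third is 313.33 px.
The upper-right point is two-thirds across and one-third down within the crop:
x = 93 + 2 × 330.67 ≈ 754; y = 364 + 1 × 313.33 ≈ 677.

x = 754 px, y = 677 px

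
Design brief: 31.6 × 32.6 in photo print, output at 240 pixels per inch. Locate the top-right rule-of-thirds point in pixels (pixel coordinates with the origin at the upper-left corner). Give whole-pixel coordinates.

In pixels the canvas is 31.6 × 240 = 7584 wide and 32.6 × 240 = 7824 tall.
The top-right point is two-thirds across and one-third down:
x = 2 × 7584/3 ≈ 5056; y = 1 × 7824/3 ≈ 2608.

x = 5056 px, y = 2608 px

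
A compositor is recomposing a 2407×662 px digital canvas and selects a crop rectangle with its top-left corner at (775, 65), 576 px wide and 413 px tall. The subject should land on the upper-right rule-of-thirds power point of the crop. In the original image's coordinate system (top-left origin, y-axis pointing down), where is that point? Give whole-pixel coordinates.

(1159, 203)

One third of the crop width 576 is 192.00 px.
One third of the crop height 413 is 137.67 px.
The upper-right point is two-thirds across and one-third down within the crop:
x = 775 + 2 × 192.00 ≈ 1159; y = 65 + 1 × 137.67 ≈ 203.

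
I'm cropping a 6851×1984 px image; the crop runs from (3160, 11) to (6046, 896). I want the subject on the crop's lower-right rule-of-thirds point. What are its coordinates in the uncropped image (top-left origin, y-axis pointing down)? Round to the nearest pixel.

Crop width = 6046 − 3160 = 2886 px; one third is 962.00 px.
Crop height = 896 − 11 = 885 px; one third is 295.00 px.
The lower-right point is two-thirds across and two-thirds down within the crop:
x = 3160 + 2 × 962.00 ≈ 5084; y = 11 + 2 × 295.00 ≈ 601.

(5084, 601)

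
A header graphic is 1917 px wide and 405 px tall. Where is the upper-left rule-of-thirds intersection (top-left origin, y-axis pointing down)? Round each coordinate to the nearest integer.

x = 639 px, y = 135 px

The upper-left point sits one-third of the way across and one-third of the way down.
x = 1 × 1917/3 ≈ 639; y = 1 × 405/3 ≈ 135.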